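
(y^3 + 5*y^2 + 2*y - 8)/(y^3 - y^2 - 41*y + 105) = (y^3 + 5*y^2 + 2*y - 8)/(y^3 - y^2 - 41*y + 105)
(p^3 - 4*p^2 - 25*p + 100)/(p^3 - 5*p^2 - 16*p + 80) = (p + 5)/(p + 4)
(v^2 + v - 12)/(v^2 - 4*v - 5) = (-v^2 - v + 12)/(-v^2 + 4*v + 5)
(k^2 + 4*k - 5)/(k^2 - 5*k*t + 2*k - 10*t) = (k^2 + 4*k - 5)/(k^2 - 5*k*t + 2*k - 10*t)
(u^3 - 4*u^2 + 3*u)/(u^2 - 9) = u*(u - 1)/(u + 3)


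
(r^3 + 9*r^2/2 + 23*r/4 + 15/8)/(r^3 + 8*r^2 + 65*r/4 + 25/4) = (r + 3/2)/(r + 5)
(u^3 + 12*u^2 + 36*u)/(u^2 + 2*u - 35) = u*(u^2 + 12*u + 36)/(u^2 + 2*u - 35)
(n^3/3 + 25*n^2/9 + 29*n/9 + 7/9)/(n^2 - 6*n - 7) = (3*n^2 + 22*n + 7)/(9*(n - 7))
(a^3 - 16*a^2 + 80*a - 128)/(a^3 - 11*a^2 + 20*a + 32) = (a - 4)/(a + 1)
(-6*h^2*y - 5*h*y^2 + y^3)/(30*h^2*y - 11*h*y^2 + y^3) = (h + y)/(-5*h + y)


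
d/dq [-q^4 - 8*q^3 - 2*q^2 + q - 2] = -4*q^3 - 24*q^2 - 4*q + 1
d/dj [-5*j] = -5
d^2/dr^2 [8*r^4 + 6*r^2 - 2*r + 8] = 96*r^2 + 12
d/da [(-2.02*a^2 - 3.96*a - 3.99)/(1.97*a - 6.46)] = (-3.9794*a^2 + 26.0984*a + 33.4419)/(3.8809*a^2 - 25.4524*a + 41.7316)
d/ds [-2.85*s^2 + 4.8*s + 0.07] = 4.8 - 5.7*s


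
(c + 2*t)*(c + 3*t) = c^2 + 5*c*t + 6*t^2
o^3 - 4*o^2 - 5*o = o*(o - 5)*(o + 1)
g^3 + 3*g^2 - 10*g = g*(g - 2)*(g + 5)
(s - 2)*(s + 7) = s^2 + 5*s - 14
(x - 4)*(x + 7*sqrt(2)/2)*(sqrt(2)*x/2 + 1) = sqrt(2)*x^3/2 - 2*sqrt(2)*x^2 + 9*x^2/2 - 18*x + 7*sqrt(2)*x/2 - 14*sqrt(2)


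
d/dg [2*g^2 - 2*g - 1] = 4*g - 2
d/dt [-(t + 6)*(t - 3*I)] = -2*t - 6 + 3*I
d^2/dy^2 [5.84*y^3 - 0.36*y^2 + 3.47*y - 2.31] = 35.04*y - 0.72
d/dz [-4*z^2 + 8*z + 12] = 8 - 8*z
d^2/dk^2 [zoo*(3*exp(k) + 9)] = zoo*exp(k)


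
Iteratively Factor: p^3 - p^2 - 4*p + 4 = (p - 2)*(p^2 + p - 2) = (p - 2)*(p + 2)*(p - 1)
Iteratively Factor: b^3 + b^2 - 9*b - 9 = (b - 3)*(b^2 + 4*b + 3) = (b - 3)*(b + 3)*(b + 1)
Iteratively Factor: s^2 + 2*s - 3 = (s + 3)*(s - 1)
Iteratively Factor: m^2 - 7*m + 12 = (m - 4)*(m - 3)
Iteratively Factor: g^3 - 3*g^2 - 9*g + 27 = (g - 3)*(g^2 - 9) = (g - 3)^2*(g + 3)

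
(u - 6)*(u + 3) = u^2 - 3*u - 18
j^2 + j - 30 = (j - 5)*(j + 6)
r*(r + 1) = r^2 + r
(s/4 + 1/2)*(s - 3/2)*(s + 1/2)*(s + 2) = s^4/4 + 3*s^3/4 - 3*s^2/16 - 7*s/4 - 3/4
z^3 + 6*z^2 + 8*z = z*(z + 2)*(z + 4)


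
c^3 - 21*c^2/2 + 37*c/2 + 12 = (c - 8)*(c - 3)*(c + 1/2)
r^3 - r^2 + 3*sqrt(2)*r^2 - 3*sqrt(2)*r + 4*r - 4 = (r - 1)*(r + sqrt(2))*(r + 2*sqrt(2))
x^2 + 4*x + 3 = (x + 1)*(x + 3)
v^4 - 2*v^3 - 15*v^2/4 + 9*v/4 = v*(v - 3)*(v - 1/2)*(v + 3/2)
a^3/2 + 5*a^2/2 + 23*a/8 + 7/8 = (a/2 + 1/2)*(a + 1/2)*(a + 7/2)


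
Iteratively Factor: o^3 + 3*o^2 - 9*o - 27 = (o + 3)*(o^2 - 9) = (o + 3)^2*(o - 3)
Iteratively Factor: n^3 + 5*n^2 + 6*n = (n + 3)*(n^2 + 2*n) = (n + 2)*(n + 3)*(n)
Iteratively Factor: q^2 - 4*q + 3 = (q - 1)*(q - 3)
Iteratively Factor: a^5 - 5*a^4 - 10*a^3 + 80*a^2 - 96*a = (a)*(a^4 - 5*a^3 - 10*a^2 + 80*a - 96) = a*(a + 4)*(a^3 - 9*a^2 + 26*a - 24) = a*(a - 4)*(a + 4)*(a^2 - 5*a + 6) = a*(a - 4)*(a - 2)*(a + 4)*(a - 3)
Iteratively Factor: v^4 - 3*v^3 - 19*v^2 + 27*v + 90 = (v - 5)*(v^3 + 2*v^2 - 9*v - 18) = (v - 5)*(v + 3)*(v^2 - v - 6) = (v - 5)*(v - 3)*(v + 3)*(v + 2)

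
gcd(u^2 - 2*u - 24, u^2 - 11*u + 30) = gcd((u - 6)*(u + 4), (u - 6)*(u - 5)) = u - 6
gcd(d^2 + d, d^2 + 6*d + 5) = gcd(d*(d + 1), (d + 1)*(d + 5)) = d + 1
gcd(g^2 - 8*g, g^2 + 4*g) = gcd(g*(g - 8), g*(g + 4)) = g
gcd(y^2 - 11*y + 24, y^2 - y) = 1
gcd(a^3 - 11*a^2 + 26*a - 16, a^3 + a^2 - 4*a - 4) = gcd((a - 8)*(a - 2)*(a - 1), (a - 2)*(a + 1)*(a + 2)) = a - 2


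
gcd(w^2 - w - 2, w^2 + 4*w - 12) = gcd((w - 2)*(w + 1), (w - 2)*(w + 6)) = w - 2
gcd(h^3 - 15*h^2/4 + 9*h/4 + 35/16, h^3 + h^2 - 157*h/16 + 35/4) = h - 7/4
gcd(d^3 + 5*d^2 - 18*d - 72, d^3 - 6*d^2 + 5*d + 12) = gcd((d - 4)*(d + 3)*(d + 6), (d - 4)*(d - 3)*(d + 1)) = d - 4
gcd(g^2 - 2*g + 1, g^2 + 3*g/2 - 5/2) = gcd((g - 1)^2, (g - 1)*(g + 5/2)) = g - 1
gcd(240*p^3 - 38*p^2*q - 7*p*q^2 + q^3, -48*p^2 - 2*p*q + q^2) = 48*p^2 + 2*p*q - q^2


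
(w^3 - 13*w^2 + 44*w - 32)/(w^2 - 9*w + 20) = (w^2 - 9*w + 8)/(w - 5)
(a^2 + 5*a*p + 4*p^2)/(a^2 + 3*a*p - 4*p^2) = (-a - p)/(-a + p)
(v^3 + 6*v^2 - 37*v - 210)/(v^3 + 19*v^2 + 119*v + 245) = (v - 6)/(v + 7)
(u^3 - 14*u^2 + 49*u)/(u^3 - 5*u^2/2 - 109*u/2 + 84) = 2*u*(u^2 - 14*u + 49)/(2*u^3 - 5*u^2 - 109*u + 168)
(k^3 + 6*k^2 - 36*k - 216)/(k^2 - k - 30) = (k^2 + 12*k + 36)/(k + 5)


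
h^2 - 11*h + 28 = (h - 7)*(h - 4)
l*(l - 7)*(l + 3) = l^3 - 4*l^2 - 21*l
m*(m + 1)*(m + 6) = m^3 + 7*m^2 + 6*m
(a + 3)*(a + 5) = a^2 + 8*a + 15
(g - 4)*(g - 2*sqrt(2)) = g^2 - 4*g - 2*sqrt(2)*g + 8*sqrt(2)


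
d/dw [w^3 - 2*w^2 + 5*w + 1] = 3*w^2 - 4*w + 5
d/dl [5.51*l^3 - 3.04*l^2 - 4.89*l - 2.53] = 16.53*l^2 - 6.08*l - 4.89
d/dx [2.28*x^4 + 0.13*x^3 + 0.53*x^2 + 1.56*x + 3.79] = 9.12*x^3 + 0.39*x^2 + 1.06*x + 1.56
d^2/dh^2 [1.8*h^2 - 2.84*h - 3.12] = 3.60000000000000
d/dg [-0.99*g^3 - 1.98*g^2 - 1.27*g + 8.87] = -2.97*g^2 - 3.96*g - 1.27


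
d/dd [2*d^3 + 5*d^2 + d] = 6*d^2 + 10*d + 1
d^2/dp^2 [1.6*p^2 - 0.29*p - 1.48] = 3.20000000000000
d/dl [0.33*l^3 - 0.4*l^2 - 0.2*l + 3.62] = 0.99*l^2 - 0.8*l - 0.2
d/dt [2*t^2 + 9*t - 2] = 4*t + 9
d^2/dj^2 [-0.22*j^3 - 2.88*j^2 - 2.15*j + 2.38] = -1.32*j - 5.76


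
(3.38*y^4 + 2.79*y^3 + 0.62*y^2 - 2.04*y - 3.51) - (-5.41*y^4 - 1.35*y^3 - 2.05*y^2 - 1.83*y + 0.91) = 8.79*y^4 + 4.14*y^3 + 2.67*y^2 - 0.21*y - 4.42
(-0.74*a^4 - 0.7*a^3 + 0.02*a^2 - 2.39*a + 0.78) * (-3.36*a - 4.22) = 2.4864*a^5 + 5.4748*a^4 + 2.8868*a^3 + 7.946*a^2 + 7.465*a - 3.2916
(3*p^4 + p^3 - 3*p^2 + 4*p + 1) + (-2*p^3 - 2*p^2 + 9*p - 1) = 3*p^4 - p^3 - 5*p^2 + 13*p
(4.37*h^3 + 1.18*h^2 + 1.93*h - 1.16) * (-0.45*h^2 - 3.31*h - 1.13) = -1.9665*h^5 - 14.9957*h^4 - 9.7124*h^3 - 7.1997*h^2 + 1.6587*h + 1.3108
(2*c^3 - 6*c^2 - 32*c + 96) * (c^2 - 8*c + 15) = 2*c^5 - 22*c^4 + 46*c^3 + 262*c^2 - 1248*c + 1440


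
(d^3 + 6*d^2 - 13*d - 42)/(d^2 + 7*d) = d - 1 - 6/d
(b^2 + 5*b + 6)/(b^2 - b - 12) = (b + 2)/(b - 4)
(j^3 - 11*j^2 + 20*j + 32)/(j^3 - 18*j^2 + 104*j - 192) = (j + 1)/(j - 6)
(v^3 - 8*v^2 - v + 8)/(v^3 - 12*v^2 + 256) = (v^2 - 1)/(v^2 - 4*v - 32)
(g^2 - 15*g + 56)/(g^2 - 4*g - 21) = (g - 8)/(g + 3)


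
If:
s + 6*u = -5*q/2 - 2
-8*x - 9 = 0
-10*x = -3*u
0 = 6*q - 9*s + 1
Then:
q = 367/57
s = 251/57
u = -15/4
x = -9/8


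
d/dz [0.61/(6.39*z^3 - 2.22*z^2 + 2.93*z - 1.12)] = (-11.6937*z^2 + 2.7084*z - 1.7873)/(6.39*z^3 - 2.22*z^2 + 2.93*z - 1.12)^2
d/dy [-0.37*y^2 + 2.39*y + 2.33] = 2.39 - 0.74*y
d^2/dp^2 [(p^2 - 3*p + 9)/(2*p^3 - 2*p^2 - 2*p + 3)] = 2*(4*p^6 - 36*p^5 + 264*p^4 - 358*p^3 + 126*p^2 - 108*p + 81)/(8*p^9 - 24*p^8 + 76*p^6 - 72*p^5 - 60*p^4 + 118*p^3 - 18*p^2 - 54*p + 27)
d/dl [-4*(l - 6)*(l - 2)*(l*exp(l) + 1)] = -4*l^3*exp(l) + 20*l^2*exp(l) + 16*l*exp(l) - 8*l - 48*exp(l) + 32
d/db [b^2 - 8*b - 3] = 2*b - 8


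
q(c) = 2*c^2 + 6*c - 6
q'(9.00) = 42.00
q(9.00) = 210.00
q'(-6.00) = -18.00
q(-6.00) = 30.00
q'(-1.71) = -0.84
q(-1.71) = -10.41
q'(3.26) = 19.04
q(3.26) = 34.82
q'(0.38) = 7.52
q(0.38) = -3.43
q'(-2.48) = -3.92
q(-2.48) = -8.58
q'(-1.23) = 1.08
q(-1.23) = -10.35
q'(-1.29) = 0.84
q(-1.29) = -10.41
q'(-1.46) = 0.16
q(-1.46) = -10.50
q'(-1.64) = -0.56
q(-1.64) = -10.46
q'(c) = 4*c + 6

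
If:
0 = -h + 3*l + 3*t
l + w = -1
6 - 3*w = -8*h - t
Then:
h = 6*w/25 - 21/25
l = -w - 1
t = 27*w/25 + 18/25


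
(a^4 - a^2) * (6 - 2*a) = -2*a^5 + 6*a^4 + 2*a^3 - 6*a^2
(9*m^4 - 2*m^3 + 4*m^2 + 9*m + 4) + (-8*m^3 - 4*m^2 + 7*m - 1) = 9*m^4 - 10*m^3 + 16*m + 3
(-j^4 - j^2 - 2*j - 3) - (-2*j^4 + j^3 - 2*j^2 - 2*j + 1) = j^4 - j^3 + j^2 - 4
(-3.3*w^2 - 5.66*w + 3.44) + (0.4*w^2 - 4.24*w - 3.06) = -2.9*w^2 - 9.9*w + 0.38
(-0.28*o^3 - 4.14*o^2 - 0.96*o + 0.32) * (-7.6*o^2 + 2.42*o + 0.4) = 2.128*o^5 + 30.7864*o^4 - 2.8348*o^3 - 6.4112*o^2 + 0.3904*o + 0.128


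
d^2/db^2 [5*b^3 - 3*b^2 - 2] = 30*b - 6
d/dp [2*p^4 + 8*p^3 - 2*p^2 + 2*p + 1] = 8*p^3 + 24*p^2 - 4*p + 2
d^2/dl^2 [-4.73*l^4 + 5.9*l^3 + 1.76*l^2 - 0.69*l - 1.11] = -56.76*l^2 + 35.4*l + 3.52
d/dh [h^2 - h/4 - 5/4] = 2*h - 1/4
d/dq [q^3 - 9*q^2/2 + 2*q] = 3*q^2 - 9*q + 2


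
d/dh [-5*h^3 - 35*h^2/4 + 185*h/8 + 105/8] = -15*h^2 - 35*h/2 + 185/8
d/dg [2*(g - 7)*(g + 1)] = 4*g - 12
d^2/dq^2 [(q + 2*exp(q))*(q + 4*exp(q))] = 6*q*exp(q) + 32*exp(2*q) + 12*exp(q) + 2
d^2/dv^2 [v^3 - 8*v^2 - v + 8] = 6*v - 16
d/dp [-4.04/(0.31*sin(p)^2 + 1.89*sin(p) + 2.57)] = (2.5048*sin(p) + 7.6356)*cos(p)/(0.31*sin(p)^2 + 1.89*sin(p) + 2.57)^2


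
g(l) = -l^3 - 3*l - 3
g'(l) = -3*l^2 - 3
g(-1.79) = 8.11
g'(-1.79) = -12.61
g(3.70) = -64.75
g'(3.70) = -44.07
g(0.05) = -3.15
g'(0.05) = -3.01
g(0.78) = -5.81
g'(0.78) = -4.83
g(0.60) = -5.02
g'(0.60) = -4.08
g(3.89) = -73.53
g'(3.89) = -48.40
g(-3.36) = 45.01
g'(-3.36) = -36.87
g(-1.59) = 5.79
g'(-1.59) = -10.58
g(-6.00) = 231.00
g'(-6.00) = -111.00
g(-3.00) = 33.00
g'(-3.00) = -30.00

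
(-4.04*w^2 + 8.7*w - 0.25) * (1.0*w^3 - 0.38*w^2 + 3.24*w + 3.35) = -4.04*w^5 + 10.2352*w^4 - 16.6456*w^3 + 14.749*w^2 + 28.335*w - 0.8375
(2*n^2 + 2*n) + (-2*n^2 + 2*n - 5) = 4*n - 5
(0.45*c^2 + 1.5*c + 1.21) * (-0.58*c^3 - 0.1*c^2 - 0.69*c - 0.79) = -0.261*c^5 - 0.915*c^4 - 1.1623*c^3 - 1.5115*c^2 - 2.0199*c - 0.9559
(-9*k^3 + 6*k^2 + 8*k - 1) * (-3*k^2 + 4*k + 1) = 27*k^5 - 54*k^4 - 9*k^3 + 41*k^2 + 4*k - 1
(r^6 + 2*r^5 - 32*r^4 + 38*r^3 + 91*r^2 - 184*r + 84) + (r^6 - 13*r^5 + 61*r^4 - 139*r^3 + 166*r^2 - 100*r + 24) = 2*r^6 - 11*r^5 + 29*r^4 - 101*r^3 + 257*r^2 - 284*r + 108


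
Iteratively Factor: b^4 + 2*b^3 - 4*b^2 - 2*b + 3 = (b + 3)*(b^3 - b^2 - b + 1) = (b - 1)*(b + 3)*(b^2 - 1) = (b - 1)^2*(b + 3)*(b + 1)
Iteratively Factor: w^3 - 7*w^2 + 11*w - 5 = (w - 1)*(w^2 - 6*w + 5) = (w - 5)*(w - 1)*(w - 1)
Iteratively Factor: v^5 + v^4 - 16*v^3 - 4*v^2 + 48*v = (v + 2)*(v^4 - v^3 - 14*v^2 + 24*v) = (v - 2)*(v + 2)*(v^3 + v^2 - 12*v) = (v - 2)*(v + 2)*(v + 4)*(v^2 - 3*v) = (v - 3)*(v - 2)*(v + 2)*(v + 4)*(v)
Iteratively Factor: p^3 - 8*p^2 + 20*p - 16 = (p - 4)*(p^2 - 4*p + 4) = (p - 4)*(p - 2)*(p - 2)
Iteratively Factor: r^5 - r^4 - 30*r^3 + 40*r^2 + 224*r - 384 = (r - 2)*(r^4 + r^3 - 28*r^2 - 16*r + 192) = (r - 3)*(r - 2)*(r^3 + 4*r^2 - 16*r - 64) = (r - 3)*(r - 2)*(r + 4)*(r^2 - 16) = (r - 4)*(r - 3)*(r - 2)*(r + 4)*(r + 4)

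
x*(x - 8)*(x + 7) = x^3 - x^2 - 56*x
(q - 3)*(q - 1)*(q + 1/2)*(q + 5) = q^4 + 3*q^3/2 - 33*q^2/2 + 13*q/2 + 15/2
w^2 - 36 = (w - 6)*(w + 6)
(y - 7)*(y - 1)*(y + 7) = y^3 - y^2 - 49*y + 49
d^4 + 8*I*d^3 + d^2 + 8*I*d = d*(d - I)*(d + I)*(d + 8*I)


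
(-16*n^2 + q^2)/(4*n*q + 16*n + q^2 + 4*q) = (-4*n + q)/(q + 4)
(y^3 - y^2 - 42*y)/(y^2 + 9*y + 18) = y*(y - 7)/(y + 3)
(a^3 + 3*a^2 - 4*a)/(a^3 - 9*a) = (a^2 + 3*a - 4)/(a^2 - 9)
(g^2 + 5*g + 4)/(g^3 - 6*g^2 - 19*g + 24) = (g^2 + 5*g + 4)/(g^3 - 6*g^2 - 19*g + 24)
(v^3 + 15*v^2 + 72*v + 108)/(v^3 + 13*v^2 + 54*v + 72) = (v + 6)/(v + 4)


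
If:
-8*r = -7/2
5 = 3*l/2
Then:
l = 10/3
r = 7/16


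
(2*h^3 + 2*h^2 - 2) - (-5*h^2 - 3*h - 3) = 2*h^3 + 7*h^2 + 3*h + 1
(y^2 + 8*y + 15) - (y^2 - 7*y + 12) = 15*y + 3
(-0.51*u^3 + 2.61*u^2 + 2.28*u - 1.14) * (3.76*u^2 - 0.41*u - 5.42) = -1.9176*u^5 + 10.0227*u^4 + 10.2669*u^3 - 19.3674*u^2 - 11.8902*u + 6.1788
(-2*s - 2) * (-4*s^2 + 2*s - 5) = 8*s^3 + 4*s^2 + 6*s + 10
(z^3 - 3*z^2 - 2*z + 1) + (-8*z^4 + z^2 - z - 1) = -8*z^4 + z^3 - 2*z^2 - 3*z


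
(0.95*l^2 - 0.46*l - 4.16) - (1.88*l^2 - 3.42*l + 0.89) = -0.93*l^2 + 2.96*l - 5.05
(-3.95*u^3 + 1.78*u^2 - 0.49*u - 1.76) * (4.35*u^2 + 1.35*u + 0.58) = -17.1825*u^5 + 2.4105*u^4 - 2.0195*u^3 - 7.2851*u^2 - 2.6602*u - 1.0208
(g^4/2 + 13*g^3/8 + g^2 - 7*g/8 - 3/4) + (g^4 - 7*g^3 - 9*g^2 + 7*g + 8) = 3*g^4/2 - 43*g^3/8 - 8*g^2 + 49*g/8 + 29/4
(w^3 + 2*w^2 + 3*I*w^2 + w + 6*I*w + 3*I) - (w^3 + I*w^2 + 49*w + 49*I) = 2*w^2 + 2*I*w^2 - 48*w + 6*I*w - 46*I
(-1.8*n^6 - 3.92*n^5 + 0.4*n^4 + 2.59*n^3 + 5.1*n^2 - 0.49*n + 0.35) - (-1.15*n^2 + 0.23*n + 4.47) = -1.8*n^6 - 3.92*n^5 + 0.4*n^4 + 2.59*n^3 + 6.25*n^2 - 0.72*n - 4.12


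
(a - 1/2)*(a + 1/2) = a^2 - 1/4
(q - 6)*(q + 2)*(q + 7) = q^3 + 3*q^2 - 40*q - 84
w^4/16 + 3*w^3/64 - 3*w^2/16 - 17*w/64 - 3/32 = (w/4 + 1/4)^2*(w - 2)*(w + 3/4)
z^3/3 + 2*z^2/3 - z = z*(z/3 + 1)*(z - 1)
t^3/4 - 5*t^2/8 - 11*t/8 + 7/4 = (t/4 + 1/2)*(t - 7/2)*(t - 1)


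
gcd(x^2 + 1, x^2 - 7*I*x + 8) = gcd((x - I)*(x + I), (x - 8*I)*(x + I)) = x + I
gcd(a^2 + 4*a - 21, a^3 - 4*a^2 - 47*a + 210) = a + 7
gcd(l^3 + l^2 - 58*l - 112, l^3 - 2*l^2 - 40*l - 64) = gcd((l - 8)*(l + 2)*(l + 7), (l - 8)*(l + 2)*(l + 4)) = l^2 - 6*l - 16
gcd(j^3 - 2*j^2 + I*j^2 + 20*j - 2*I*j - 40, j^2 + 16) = j - 4*I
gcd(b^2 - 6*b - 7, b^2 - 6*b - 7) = b^2 - 6*b - 7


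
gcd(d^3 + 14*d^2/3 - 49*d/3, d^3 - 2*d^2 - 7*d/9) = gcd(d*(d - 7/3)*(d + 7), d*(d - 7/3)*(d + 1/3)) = d^2 - 7*d/3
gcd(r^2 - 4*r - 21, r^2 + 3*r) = r + 3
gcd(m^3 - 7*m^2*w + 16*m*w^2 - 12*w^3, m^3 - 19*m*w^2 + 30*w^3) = m^2 - 5*m*w + 6*w^2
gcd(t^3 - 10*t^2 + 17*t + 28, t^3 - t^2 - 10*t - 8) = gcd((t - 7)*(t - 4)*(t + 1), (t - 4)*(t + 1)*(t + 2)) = t^2 - 3*t - 4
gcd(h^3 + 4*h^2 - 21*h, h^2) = h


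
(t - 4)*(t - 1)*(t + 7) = t^3 + 2*t^2 - 31*t + 28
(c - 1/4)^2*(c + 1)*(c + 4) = c^4 + 9*c^3/2 + 25*c^2/16 - 27*c/16 + 1/4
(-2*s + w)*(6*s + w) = -12*s^2 + 4*s*w + w^2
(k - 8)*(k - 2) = k^2 - 10*k + 16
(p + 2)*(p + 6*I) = p^2 + 2*p + 6*I*p + 12*I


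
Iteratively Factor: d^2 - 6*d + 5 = (d - 1)*(d - 5)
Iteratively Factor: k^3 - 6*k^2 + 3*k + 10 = (k - 5)*(k^2 - k - 2) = (k - 5)*(k + 1)*(k - 2)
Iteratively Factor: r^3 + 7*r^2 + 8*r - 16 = (r + 4)*(r^2 + 3*r - 4) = (r - 1)*(r + 4)*(r + 4)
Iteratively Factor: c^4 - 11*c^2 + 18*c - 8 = (c - 1)*(c^3 + c^2 - 10*c + 8) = (c - 1)*(c + 4)*(c^2 - 3*c + 2) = (c - 2)*(c - 1)*(c + 4)*(c - 1)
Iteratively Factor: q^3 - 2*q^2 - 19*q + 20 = (q - 1)*(q^2 - q - 20) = (q - 1)*(q + 4)*(q - 5)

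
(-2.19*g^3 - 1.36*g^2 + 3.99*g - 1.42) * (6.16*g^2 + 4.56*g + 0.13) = -13.4904*g^5 - 18.364*g^4 + 18.0921*g^3 + 9.2704*g^2 - 5.9565*g - 0.1846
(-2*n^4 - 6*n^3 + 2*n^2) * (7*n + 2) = -14*n^5 - 46*n^4 + 2*n^3 + 4*n^2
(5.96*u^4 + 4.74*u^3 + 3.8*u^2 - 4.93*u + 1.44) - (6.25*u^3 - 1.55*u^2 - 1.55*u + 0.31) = 5.96*u^4 - 1.51*u^3 + 5.35*u^2 - 3.38*u + 1.13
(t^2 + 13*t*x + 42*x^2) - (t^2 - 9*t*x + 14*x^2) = 22*t*x + 28*x^2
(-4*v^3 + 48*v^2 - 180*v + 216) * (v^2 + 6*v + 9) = -4*v^5 + 24*v^4 + 72*v^3 - 432*v^2 - 324*v + 1944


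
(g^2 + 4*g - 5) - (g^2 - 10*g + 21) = 14*g - 26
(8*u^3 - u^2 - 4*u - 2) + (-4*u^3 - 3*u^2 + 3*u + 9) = 4*u^3 - 4*u^2 - u + 7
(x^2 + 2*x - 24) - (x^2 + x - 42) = x + 18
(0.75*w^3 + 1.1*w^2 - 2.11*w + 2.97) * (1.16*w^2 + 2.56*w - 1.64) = 0.87*w^5 + 3.196*w^4 - 0.861599999999999*w^3 - 3.7604*w^2 + 11.0636*w - 4.8708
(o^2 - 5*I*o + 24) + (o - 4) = o^2 + o - 5*I*o + 20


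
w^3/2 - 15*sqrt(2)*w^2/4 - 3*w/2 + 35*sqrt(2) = (w/2 + sqrt(2))*(w - 7*sqrt(2))*(w - 5*sqrt(2)/2)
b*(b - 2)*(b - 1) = b^3 - 3*b^2 + 2*b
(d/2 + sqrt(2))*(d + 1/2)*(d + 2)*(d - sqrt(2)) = d^4/2 + sqrt(2)*d^3/2 + 5*d^3/4 - 3*d^2/2 + 5*sqrt(2)*d^2/4 - 5*d + sqrt(2)*d/2 - 2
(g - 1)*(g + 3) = g^2 + 2*g - 3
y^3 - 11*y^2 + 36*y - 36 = (y - 6)*(y - 3)*(y - 2)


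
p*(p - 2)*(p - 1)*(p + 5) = p^4 + 2*p^3 - 13*p^2 + 10*p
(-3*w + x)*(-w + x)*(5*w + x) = 15*w^3 - 17*w^2*x + w*x^2 + x^3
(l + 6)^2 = l^2 + 12*l + 36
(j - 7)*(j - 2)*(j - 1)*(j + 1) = j^4 - 9*j^3 + 13*j^2 + 9*j - 14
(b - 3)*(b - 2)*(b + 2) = b^3 - 3*b^2 - 4*b + 12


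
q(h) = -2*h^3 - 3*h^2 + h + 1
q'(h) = -6*h^2 - 6*h + 1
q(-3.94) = 72.82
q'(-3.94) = -68.50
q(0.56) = 0.27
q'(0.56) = -4.24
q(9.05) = -1718.09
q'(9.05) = -544.72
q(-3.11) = 29.03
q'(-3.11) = -38.37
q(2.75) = -60.53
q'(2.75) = -60.88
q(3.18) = -90.47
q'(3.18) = -78.75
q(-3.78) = 62.38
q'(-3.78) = -62.05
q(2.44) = -43.47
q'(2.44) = -49.36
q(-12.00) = 3013.00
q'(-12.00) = -791.00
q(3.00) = -77.00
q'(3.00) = -71.00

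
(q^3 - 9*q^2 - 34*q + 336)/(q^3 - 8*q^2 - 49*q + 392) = (q + 6)/(q + 7)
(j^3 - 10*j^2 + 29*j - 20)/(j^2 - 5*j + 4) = j - 5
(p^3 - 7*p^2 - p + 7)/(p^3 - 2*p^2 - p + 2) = (p - 7)/(p - 2)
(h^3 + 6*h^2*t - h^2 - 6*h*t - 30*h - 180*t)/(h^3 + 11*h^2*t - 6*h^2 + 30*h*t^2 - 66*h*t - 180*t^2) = (h + 5)/(h + 5*t)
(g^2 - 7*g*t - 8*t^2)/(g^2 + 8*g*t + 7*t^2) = (g - 8*t)/(g + 7*t)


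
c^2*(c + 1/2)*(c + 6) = c^4 + 13*c^3/2 + 3*c^2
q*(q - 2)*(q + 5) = q^3 + 3*q^2 - 10*q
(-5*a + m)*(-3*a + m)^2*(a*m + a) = -45*a^4*m - 45*a^4 + 39*a^3*m^2 + 39*a^3*m - 11*a^2*m^3 - 11*a^2*m^2 + a*m^4 + a*m^3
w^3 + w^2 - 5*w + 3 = (w - 1)^2*(w + 3)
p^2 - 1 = (p - 1)*(p + 1)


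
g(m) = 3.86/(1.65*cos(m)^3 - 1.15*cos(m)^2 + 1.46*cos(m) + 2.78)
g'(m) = 3.86*(4.95*sin(m)*cos(m)^2 - 2.3*sin(m)*cos(m) + 1.46*sin(m))/(1.65*cos(m)^3 - 1.15*cos(m)^2 + 1.46*cos(m) + 2.78)^2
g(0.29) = 0.84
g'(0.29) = 0.20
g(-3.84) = 15.69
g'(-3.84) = 251.04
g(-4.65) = 1.44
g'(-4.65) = 0.87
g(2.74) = -4.68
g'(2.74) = 17.23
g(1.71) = 1.51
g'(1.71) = 1.10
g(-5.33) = 1.08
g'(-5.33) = 0.44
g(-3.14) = -2.61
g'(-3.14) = -0.02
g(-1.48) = 1.33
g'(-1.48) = -0.59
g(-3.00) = -2.77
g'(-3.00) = -2.41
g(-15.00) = 13.60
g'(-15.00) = -189.06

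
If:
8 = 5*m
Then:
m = 8/5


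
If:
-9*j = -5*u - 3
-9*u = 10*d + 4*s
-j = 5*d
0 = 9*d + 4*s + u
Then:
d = -24/355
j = 24/71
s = 3/20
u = 3/355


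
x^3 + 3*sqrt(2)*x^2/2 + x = x*(x + sqrt(2)/2)*(x + sqrt(2))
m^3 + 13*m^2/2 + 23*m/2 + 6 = (m + 1)*(m + 3/2)*(m + 4)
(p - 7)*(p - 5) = p^2 - 12*p + 35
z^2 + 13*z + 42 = (z + 6)*(z + 7)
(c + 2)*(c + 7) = c^2 + 9*c + 14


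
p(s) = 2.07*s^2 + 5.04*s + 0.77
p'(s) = 4.14*s + 5.04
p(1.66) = 14.84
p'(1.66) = 11.91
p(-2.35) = 0.36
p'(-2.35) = -4.69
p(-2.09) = -0.72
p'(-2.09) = -3.61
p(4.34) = 61.63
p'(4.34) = 23.01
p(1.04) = 8.25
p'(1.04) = 9.35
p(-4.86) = 25.17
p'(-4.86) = -15.08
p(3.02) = 34.87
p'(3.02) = 17.54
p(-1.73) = -1.75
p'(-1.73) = -2.12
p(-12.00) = 238.37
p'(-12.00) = -44.64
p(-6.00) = 45.05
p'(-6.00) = -19.80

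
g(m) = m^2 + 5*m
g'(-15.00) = -25.00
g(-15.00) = 150.00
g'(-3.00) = -1.00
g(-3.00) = -6.00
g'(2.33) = 9.66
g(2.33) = 17.08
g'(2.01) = 9.02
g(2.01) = 14.09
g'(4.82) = 14.64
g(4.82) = 47.33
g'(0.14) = 5.28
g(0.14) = 0.72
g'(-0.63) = 3.74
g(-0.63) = -2.75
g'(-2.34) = 0.32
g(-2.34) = -6.22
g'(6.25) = 17.50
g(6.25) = 70.31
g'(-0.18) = 4.64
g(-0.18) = -0.87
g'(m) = 2*m + 5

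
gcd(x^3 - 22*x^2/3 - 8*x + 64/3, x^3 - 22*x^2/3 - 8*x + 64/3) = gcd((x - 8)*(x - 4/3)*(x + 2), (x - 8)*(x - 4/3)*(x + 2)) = x^3 - 22*x^2/3 - 8*x + 64/3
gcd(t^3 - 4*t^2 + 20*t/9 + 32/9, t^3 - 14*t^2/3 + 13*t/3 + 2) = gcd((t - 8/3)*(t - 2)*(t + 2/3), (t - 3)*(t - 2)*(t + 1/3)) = t - 2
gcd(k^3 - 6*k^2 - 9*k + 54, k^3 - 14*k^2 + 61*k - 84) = k - 3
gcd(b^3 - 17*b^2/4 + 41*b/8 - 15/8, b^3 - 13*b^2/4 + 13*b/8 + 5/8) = b^2 - 7*b/2 + 5/2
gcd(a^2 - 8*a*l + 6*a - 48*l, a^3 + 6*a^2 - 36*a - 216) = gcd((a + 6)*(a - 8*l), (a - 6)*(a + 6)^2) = a + 6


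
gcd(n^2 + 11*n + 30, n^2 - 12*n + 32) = 1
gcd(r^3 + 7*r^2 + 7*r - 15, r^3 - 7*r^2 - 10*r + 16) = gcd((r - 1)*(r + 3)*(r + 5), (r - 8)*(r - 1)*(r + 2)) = r - 1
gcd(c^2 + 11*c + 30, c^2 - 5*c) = 1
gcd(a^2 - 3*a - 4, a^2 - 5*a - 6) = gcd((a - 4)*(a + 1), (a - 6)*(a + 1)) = a + 1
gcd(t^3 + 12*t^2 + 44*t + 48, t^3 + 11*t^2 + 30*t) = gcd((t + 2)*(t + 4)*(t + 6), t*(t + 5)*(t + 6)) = t + 6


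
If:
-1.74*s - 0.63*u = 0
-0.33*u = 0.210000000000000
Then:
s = 0.23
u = -0.64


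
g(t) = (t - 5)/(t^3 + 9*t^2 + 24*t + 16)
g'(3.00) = 0.01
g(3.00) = -0.01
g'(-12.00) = 0.01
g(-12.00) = 0.02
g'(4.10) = 0.00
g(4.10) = -0.00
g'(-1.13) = 39.11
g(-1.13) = 5.72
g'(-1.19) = 18.11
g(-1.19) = 4.13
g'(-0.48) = 2.27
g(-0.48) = -0.85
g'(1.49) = 0.05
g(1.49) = -0.05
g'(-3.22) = -13.60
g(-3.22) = 6.09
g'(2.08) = 0.03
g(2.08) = -0.03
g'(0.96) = 0.10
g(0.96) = -0.08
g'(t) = (t - 5)*(-3*t^2 - 18*t - 24)/(t^3 + 9*t^2 + 24*t + 16)^2 + 1/(t^3 + 9*t^2 + 24*t + 16) = 2*(-t^2 + 7*t + 17)/(t^5 + 14*t^4 + 73*t^3 + 172*t^2 + 176*t + 64)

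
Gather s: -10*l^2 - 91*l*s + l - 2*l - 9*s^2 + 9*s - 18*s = -10*l^2 - l - 9*s^2 + s*(-91*l - 9)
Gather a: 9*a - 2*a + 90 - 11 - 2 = 7*a + 77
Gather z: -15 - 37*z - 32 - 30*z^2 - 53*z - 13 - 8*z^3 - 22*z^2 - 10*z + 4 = -8*z^3 - 52*z^2 - 100*z - 56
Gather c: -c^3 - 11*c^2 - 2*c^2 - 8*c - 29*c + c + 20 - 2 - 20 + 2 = -c^3 - 13*c^2 - 36*c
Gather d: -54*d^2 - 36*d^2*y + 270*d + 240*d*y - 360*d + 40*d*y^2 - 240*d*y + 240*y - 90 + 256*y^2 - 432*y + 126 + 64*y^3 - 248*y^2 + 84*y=d^2*(-36*y - 54) + d*(40*y^2 - 90) + 64*y^3 + 8*y^2 - 108*y + 36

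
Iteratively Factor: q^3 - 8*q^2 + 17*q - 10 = (q - 1)*(q^2 - 7*q + 10) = (q - 2)*(q - 1)*(q - 5)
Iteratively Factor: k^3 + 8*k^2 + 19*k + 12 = (k + 1)*(k^2 + 7*k + 12) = (k + 1)*(k + 4)*(k + 3)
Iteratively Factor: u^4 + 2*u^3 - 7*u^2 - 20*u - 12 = (u + 1)*(u^3 + u^2 - 8*u - 12) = (u - 3)*(u + 1)*(u^2 + 4*u + 4) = (u - 3)*(u + 1)*(u + 2)*(u + 2)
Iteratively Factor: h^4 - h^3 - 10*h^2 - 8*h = (h + 2)*(h^3 - 3*h^2 - 4*h) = (h - 4)*(h + 2)*(h^2 + h) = h*(h - 4)*(h + 2)*(h + 1)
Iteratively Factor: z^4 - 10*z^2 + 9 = (z - 3)*(z^3 + 3*z^2 - z - 3) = (z - 3)*(z - 1)*(z^2 + 4*z + 3) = (z - 3)*(z - 1)*(z + 3)*(z + 1)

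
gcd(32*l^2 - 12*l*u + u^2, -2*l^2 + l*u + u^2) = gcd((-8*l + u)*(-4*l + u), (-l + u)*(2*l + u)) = 1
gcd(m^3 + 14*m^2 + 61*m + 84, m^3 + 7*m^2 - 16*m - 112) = m^2 + 11*m + 28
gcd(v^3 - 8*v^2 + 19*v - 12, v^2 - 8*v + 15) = v - 3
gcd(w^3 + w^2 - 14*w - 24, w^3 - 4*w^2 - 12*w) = w + 2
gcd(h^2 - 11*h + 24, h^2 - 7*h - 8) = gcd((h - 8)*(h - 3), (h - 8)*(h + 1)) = h - 8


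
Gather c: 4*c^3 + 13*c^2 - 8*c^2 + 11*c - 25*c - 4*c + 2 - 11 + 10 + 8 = 4*c^3 + 5*c^2 - 18*c + 9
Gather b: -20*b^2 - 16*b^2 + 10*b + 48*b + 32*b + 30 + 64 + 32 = -36*b^2 + 90*b + 126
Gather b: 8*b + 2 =8*b + 2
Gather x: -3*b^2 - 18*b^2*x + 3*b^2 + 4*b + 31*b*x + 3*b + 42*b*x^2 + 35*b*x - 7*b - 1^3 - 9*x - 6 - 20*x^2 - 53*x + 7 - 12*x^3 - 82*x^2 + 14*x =-12*x^3 + x^2*(42*b - 102) + x*(-18*b^2 + 66*b - 48)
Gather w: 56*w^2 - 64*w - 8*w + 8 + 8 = 56*w^2 - 72*w + 16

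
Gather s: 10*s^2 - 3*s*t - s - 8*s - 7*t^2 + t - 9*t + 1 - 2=10*s^2 + s*(-3*t - 9) - 7*t^2 - 8*t - 1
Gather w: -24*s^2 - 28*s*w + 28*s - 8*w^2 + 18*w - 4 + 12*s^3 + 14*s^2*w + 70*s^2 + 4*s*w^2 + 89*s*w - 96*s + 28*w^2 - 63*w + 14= 12*s^3 + 46*s^2 - 68*s + w^2*(4*s + 20) + w*(14*s^2 + 61*s - 45) + 10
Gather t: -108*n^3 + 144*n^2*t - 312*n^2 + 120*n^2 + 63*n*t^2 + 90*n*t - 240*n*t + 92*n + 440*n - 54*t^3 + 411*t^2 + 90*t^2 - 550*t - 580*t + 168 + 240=-108*n^3 - 192*n^2 + 532*n - 54*t^3 + t^2*(63*n + 501) + t*(144*n^2 - 150*n - 1130) + 408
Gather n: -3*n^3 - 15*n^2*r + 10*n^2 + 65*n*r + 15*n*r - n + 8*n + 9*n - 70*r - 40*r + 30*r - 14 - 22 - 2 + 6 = -3*n^3 + n^2*(10 - 15*r) + n*(80*r + 16) - 80*r - 32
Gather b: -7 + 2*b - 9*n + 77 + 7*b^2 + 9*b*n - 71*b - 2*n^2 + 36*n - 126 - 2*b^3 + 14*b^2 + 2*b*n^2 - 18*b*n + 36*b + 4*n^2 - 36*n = -2*b^3 + 21*b^2 + b*(2*n^2 - 9*n - 33) + 2*n^2 - 9*n - 56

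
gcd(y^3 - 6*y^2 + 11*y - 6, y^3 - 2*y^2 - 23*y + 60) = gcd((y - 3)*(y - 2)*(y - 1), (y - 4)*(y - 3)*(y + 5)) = y - 3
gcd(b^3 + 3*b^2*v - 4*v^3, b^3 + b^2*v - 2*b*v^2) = -b^2 - b*v + 2*v^2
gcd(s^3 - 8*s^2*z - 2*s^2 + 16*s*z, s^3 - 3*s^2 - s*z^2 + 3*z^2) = 1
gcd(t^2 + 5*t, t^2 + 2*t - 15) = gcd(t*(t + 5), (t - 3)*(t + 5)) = t + 5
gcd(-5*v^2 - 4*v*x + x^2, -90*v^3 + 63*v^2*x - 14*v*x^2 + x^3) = -5*v + x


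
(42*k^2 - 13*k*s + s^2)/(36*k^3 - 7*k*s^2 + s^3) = (-7*k + s)/(-6*k^2 - k*s + s^2)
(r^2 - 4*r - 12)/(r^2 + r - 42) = (r + 2)/(r + 7)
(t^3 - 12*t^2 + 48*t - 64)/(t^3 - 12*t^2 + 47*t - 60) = (t^2 - 8*t + 16)/(t^2 - 8*t + 15)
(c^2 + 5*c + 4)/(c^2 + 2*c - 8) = (c + 1)/(c - 2)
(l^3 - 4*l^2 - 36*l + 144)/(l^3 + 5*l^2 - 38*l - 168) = (l^2 + 2*l - 24)/(l^2 + 11*l + 28)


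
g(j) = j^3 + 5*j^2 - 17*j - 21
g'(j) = 3*j^2 + 10*j - 17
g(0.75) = -30.52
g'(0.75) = -7.81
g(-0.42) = -13.05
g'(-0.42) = -20.67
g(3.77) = 39.56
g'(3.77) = 63.34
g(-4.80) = 65.21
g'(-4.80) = 4.12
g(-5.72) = 52.68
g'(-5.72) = 23.96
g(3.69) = 34.59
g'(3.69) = 60.75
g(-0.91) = -2.14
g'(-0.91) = -23.62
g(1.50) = -31.88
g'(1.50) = 4.75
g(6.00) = 273.00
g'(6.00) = 151.00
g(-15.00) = -2016.00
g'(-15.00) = 508.00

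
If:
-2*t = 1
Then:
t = -1/2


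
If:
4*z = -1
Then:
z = -1/4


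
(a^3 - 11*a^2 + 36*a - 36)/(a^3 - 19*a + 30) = (a - 6)/(a + 5)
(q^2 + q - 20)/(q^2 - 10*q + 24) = (q + 5)/(q - 6)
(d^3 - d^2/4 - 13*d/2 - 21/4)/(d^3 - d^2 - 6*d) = (4*d^2 + 11*d + 7)/(4*d*(d + 2))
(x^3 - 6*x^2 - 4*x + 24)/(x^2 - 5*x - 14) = (x^2 - 8*x + 12)/(x - 7)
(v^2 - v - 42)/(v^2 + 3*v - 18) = (v - 7)/(v - 3)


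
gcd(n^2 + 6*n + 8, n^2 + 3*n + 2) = n + 2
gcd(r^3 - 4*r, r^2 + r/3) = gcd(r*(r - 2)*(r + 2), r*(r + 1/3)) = r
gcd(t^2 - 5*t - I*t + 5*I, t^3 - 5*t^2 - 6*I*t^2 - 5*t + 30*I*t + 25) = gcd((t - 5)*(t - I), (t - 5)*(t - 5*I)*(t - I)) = t^2 + t*(-5 - I) + 5*I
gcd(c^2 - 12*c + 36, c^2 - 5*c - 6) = c - 6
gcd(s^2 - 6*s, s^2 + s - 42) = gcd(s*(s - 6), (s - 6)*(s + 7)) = s - 6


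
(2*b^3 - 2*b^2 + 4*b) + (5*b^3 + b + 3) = 7*b^3 - 2*b^2 + 5*b + 3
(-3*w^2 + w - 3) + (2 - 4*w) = -3*w^2 - 3*w - 1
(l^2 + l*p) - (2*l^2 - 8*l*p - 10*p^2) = -l^2 + 9*l*p + 10*p^2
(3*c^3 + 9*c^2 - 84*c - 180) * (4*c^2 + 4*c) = 12*c^5 + 48*c^4 - 300*c^3 - 1056*c^2 - 720*c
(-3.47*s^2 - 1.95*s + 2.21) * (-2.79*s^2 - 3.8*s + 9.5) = 9.6813*s^4 + 18.6265*s^3 - 31.7209*s^2 - 26.923*s + 20.995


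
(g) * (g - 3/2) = g^2 - 3*g/2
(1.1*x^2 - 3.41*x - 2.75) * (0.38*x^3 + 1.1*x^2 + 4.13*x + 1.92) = 0.418*x^5 - 0.0857999999999999*x^4 - 0.253*x^3 - 14.9963*x^2 - 17.9047*x - 5.28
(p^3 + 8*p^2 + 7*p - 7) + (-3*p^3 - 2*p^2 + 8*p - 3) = -2*p^3 + 6*p^2 + 15*p - 10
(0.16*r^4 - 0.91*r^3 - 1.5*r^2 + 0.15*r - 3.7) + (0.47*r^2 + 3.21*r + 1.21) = 0.16*r^4 - 0.91*r^3 - 1.03*r^2 + 3.36*r - 2.49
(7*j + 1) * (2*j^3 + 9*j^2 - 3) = 14*j^4 + 65*j^3 + 9*j^2 - 21*j - 3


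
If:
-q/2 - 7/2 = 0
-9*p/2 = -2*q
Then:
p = -28/9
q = -7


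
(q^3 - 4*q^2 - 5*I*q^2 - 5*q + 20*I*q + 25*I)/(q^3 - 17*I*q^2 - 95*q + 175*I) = (q^2 - 4*q - 5)/(q^2 - 12*I*q - 35)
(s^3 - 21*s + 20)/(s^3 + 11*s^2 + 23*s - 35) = (s - 4)/(s + 7)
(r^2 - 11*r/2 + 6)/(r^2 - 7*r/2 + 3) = (r - 4)/(r - 2)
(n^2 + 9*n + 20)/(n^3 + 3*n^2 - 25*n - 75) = (n + 4)/(n^2 - 2*n - 15)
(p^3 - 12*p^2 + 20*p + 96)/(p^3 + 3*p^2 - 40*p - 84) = (p - 8)/(p + 7)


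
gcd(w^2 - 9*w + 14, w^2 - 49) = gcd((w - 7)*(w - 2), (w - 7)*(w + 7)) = w - 7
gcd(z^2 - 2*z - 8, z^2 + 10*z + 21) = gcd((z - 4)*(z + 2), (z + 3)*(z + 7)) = 1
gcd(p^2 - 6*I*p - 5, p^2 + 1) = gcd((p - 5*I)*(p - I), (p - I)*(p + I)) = p - I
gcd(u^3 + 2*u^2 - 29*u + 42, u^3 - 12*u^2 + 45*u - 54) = u - 3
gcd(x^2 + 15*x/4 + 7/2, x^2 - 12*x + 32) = 1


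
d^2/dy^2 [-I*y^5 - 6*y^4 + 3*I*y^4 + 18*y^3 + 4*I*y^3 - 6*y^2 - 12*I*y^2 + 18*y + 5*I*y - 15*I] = -20*I*y^3 - y^2*(72 - 36*I) + y*(108 + 24*I) - 12 - 24*I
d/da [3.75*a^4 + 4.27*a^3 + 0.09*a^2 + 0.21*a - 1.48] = 15.0*a^3 + 12.81*a^2 + 0.18*a + 0.21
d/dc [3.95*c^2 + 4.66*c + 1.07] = 7.9*c + 4.66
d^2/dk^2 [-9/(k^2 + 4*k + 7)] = 18*(k^2 + 4*k - 4*(k + 2)^2 + 7)/(k^2 + 4*k + 7)^3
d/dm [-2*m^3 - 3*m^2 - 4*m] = -6*m^2 - 6*m - 4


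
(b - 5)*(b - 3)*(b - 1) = b^3 - 9*b^2 + 23*b - 15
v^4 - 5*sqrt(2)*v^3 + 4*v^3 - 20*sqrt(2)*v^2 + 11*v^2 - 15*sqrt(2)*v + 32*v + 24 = (v + 1)*(v + 3)*(v - 4*sqrt(2))*(v - sqrt(2))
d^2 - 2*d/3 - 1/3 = (d - 1)*(d + 1/3)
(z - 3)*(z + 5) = z^2 + 2*z - 15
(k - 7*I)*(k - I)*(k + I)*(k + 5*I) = k^4 - 2*I*k^3 + 36*k^2 - 2*I*k + 35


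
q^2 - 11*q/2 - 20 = (q - 8)*(q + 5/2)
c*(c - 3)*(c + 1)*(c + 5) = c^4 + 3*c^3 - 13*c^2 - 15*c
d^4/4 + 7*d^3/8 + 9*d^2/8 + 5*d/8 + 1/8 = (d/2 + 1/4)*(d/2 + 1/2)*(d + 1)^2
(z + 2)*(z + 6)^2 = z^3 + 14*z^2 + 60*z + 72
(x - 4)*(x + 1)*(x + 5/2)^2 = x^4 + 2*x^3 - 51*x^2/4 - 155*x/4 - 25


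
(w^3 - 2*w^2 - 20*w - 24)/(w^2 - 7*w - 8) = (-w^3 + 2*w^2 + 20*w + 24)/(-w^2 + 7*w + 8)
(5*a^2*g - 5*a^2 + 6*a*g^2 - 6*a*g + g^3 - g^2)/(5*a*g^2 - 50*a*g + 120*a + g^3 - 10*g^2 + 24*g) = (a*g - a + g^2 - g)/(g^2 - 10*g + 24)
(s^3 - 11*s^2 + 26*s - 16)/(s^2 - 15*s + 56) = (s^2 - 3*s + 2)/(s - 7)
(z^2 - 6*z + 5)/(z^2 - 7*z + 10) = (z - 1)/(z - 2)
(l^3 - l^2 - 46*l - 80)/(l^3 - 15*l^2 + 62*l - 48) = (l^2 + 7*l + 10)/(l^2 - 7*l + 6)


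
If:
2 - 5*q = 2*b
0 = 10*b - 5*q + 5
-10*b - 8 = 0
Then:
No Solution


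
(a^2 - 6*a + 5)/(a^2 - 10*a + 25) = (a - 1)/(a - 5)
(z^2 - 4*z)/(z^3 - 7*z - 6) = z*(4 - z)/(-z^3 + 7*z + 6)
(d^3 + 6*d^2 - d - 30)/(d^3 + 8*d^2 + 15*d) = (d - 2)/d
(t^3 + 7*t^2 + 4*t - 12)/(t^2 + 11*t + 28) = (t^3 + 7*t^2 + 4*t - 12)/(t^2 + 11*t + 28)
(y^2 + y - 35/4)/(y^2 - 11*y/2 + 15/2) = (y + 7/2)/(y - 3)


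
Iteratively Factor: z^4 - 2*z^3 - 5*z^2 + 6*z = (z - 3)*(z^3 + z^2 - 2*z) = (z - 3)*(z + 2)*(z^2 - z) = z*(z - 3)*(z + 2)*(z - 1)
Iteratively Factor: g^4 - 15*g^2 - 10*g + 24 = (g - 1)*(g^3 + g^2 - 14*g - 24) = (g - 1)*(g + 2)*(g^2 - g - 12) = (g - 4)*(g - 1)*(g + 2)*(g + 3)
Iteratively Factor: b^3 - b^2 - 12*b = (b - 4)*(b^2 + 3*b) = (b - 4)*(b + 3)*(b)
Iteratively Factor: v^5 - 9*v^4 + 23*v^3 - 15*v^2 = (v - 1)*(v^4 - 8*v^3 + 15*v^2) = v*(v - 1)*(v^3 - 8*v^2 + 15*v) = v*(v - 5)*(v - 1)*(v^2 - 3*v) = v^2*(v - 5)*(v - 1)*(v - 3)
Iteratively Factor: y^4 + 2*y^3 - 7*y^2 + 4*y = (y)*(y^3 + 2*y^2 - 7*y + 4) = y*(y - 1)*(y^2 + 3*y - 4) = y*(y - 1)*(y + 4)*(y - 1)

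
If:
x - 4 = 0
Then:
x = 4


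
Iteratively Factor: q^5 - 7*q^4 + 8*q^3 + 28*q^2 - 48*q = (q + 2)*(q^4 - 9*q^3 + 26*q^2 - 24*q) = (q - 3)*(q + 2)*(q^3 - 6*q^2 + 8*q) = q*(q - 3)*(q + 2)*(q^2 - 6*q + 8) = q*(q - 4)*(q - 3)*(q + 2)*(q - 2)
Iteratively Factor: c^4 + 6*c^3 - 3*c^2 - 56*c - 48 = (c - 3)*(c^3 + 9*c^2 + 24*c + 16) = (c - 3)*(c + 1)*(c^2 + 8*c + 16) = (c - 3)*(c + 1)*(c + 4)*(c + 4)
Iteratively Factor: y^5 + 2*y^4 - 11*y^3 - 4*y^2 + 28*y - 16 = (y - 1)*(y^4 + 3*y^3 - 8*y^2 - 12*y + 16) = (y - 1)*(y + 4)*(y^3 - y^2 - 4*y + 4) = (y - 1)^2*(y + 4)*(y^2 - 4) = (y - 1)^2*(y + 2)*(y + 4)*(y - 2)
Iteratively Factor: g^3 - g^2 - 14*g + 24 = (g - 2)*(g^2 + g - 12) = (g - 2)*(g + 4)*(g - 3)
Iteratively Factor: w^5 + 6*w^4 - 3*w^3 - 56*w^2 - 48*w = (w + 1)*(w^4 + 5*w^3 - 8*w^2 - 48*w) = (w - 3)*(w + 1)*(w^3 + 8*w^2 + 16*w) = (w - 3)*(w + 1)*(w + 4)*(w^2 + 4*w) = (w - 3)*(w + 1)*(w + 4)^2*(w)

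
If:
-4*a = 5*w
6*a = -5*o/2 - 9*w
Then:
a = -5*w/4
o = -3*w/5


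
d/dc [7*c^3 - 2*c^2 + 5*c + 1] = 21*c^2 - 4*c + 5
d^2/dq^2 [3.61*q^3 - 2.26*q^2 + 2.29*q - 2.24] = 21.66*q - 4.52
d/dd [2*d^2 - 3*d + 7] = 4*d - 3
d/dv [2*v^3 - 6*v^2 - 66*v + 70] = 6*v^2 - 12*v - 66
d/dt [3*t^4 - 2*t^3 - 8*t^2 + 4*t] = 12*t^3 - 6*t^2 - 16*t + 4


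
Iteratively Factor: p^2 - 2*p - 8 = (p + 2)*(p - 4)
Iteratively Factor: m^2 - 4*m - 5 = (m + 1)*(m - 5)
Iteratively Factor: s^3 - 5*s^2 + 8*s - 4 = (s - 1)*(s^2 - 4*s + 4) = (s - 2)*(s - 1)*(s - 2)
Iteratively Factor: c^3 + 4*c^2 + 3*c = (c + 1)*(c^2 + 3*c) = c*(c + 1)*(c + 3)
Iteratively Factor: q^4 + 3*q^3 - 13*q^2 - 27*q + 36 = (q + 4)*(q^3 - q^2 - 9*q + 9) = (q + 3)*(q + 4)*(q^2 - 4*q + 3) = (q - 3)*(q + 3)*(q + 4)*(q - 1)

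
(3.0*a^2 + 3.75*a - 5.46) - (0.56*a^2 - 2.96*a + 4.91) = 2.44*a^2 + 6.71*a - 10.37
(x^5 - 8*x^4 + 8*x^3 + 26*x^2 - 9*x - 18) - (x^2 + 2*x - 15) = x^5 - 8*x^4 + 8*x^3 + 25*x^2 - 11*x - 3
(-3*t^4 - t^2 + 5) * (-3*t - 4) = 9*t^5 + 12*t^4 + 3*t^3 + 4*t^2 - 15*t - 20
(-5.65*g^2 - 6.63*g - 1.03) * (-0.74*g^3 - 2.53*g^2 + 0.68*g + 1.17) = 4.181*g^5 + 19.2007*g^4 + 13.6941*g^3 - 8.513*g^2 - 8.4575*g - 1.2051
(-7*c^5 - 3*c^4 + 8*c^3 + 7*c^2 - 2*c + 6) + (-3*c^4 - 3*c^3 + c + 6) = -7*c^5 - 6*c^4 + 5*c^3 + 7*c^2 - c + 12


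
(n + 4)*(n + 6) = n^2 + 10*n + 24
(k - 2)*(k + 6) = k^2 + 4*k - 12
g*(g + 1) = g^2 + g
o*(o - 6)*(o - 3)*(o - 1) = o^4 - 10*o^3 + 27*o^2 - 18*o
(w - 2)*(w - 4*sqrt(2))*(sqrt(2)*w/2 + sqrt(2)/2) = sqrt(2)*w^3/2 - 4*w^2 - sqrt(2)*w^2/2 - sqrt(2)*w + 4*w + 8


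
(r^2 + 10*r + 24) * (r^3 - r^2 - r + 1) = r^5 + 9*r^4 + 13*r^3 - 33*r^2 - 14*r + 24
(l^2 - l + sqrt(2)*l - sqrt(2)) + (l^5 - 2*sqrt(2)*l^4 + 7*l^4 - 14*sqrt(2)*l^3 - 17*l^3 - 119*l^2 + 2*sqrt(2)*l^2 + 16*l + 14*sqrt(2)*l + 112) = l^5 - 2*sqrt(2)*l^4 + 7*l^4 - 14*sqrt(2)*l^3 - 17*l^3 - 118*l^2 + 2*sqrt(2)*l^2 + 15*l + 15*sqrt(2)*l - sqrt(2) + 112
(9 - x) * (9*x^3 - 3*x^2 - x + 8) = -9*x^4 + 84*x^3 - 26*x^2 - 17*x + 72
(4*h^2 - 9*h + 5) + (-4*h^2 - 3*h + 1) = 6 - 12*h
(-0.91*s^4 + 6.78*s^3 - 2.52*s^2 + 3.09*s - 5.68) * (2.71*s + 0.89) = -2.4661*s^5 + 17.5639*s^4 - 0.795*s^3 + 6.1311*s^2 - 12.6427*s - 5.0552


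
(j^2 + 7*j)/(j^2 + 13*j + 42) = j/(j + 6)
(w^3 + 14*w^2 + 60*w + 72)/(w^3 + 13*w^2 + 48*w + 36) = (w + 2)/(w + 1)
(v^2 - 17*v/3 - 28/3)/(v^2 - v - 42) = (v + 4/3)/(v + 6)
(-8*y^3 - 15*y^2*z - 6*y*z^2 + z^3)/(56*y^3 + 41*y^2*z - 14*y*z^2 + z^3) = (-y - z)/(7*y - z)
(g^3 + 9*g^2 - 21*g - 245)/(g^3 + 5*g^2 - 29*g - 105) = (g + 7)/(g + 3)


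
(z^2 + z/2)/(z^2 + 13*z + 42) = z*(2*z + 1)/(2*(z^2 + 13*z + 42))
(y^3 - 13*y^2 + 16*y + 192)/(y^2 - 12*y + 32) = (y^2 - 5*y - 24)/(y - 4)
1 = 1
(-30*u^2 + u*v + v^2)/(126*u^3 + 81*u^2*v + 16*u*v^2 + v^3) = (-5*u + v)/(21*u^2 + 10*u*v + v^2)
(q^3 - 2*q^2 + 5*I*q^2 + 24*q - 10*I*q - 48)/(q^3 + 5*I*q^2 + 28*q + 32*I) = (q^2 - q*(2 + 3*I) + 6*I)/(q^2 - 3*I*q + 4)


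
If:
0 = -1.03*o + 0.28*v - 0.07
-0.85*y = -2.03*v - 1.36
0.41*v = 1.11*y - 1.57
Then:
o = -0.09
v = -0.09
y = 1.38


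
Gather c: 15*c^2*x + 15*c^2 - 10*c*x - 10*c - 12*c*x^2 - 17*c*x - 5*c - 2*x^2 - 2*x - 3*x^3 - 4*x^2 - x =c^2*(15*x + 15) + c*(-12*x^2 - 27*x - 15) - 3*x^3 - 6*x^2 - 3*x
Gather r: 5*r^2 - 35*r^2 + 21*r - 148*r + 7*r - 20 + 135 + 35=-30*r^2 - 120*r + 150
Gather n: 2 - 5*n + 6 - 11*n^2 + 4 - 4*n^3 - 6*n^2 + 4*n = -4*n^3 - 17*n^2 - n + 12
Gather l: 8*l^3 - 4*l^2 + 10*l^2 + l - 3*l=8*l^3 + 6*l^2 - 2*l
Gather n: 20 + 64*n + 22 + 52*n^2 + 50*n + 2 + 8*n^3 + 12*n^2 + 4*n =8*n^3 + 64*n^2 + 118*n + 44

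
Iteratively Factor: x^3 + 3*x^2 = (x)*(x^2 + 3*x) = x*(x + 3)*(x)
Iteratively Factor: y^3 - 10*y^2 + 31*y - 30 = (y - 3)*(y^2 - 7*y + 10) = (y - 5)*(y - 3)*(y - 2)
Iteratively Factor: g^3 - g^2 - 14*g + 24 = (g + 4)*(g^2 - 5*g + 6) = (g - 3)*(g + 4)*(g - 2)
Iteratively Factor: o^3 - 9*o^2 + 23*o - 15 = (o - 5)*(o^2 - 4*o + 3) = (o - 5)*(o - 1)*(o - 3)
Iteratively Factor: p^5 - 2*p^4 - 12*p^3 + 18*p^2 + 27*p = (p)*(p^4 - 2*p^3 - 12*p^2 + 18*p + 27) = p*(p - 3)*(p^3 + p^2 - 9*p - 9) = p*(p - 3)*(p + 1)*(p^2 - 9) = p*(p - 3)^2*(p + 1)*(p + 3)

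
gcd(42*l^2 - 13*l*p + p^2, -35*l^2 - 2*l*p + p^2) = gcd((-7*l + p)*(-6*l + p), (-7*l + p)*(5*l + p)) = -7*l + p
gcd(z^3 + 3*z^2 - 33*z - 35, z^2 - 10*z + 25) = z - 5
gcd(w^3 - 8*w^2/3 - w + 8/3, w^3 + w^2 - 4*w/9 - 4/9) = w + 1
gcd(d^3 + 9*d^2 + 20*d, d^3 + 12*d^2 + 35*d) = d^2 + 5*d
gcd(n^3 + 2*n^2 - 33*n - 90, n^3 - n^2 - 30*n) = n^2 - n - 30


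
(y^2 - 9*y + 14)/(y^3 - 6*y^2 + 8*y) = (y - 7)/(y*(y - 4))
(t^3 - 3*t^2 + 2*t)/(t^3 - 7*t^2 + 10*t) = (t - 1)/(t - 5)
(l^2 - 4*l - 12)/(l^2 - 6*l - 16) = (l - 6)/(l - 8)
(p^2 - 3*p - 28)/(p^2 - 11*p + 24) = (p^2 - 3*p - 28)/(p^2 - 11*p + 24)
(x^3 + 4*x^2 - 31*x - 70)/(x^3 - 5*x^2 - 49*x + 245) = (x + 2)/(x - 7)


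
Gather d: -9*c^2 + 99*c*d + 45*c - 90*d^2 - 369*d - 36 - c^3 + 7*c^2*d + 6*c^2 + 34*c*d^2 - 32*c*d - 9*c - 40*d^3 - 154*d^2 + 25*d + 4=-c^3 - 3*c^2 + 36*c - 40*d^3 + d^2*(34*c - 244) + d*(7*c^2 + 67*c - 344) - 32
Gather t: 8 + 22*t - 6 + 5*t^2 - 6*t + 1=5*t^2 + 16*t + 3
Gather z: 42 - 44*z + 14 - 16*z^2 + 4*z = -16*z^2 - 40*z + 56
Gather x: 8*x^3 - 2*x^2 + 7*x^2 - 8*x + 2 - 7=8*x^3 + 5*x^2 - 8*x - 5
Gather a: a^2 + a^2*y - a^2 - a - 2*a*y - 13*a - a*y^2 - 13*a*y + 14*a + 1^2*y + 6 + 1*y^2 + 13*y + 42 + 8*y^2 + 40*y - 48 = a^2*y + a*(-y^2 - 15*y) + 9*y^2 + 54*y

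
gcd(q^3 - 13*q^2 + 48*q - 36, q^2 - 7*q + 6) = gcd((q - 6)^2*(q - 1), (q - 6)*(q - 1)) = q^2 - 7*q + 6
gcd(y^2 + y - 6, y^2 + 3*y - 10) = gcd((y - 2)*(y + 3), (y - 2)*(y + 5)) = y - 2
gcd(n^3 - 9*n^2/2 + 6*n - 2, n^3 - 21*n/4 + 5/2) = n^2 - 5*n/2 + 1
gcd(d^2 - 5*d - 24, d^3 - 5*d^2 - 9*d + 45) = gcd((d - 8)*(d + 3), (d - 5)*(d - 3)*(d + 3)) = d + 3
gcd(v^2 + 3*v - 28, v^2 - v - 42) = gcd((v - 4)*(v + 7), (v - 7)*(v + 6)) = 1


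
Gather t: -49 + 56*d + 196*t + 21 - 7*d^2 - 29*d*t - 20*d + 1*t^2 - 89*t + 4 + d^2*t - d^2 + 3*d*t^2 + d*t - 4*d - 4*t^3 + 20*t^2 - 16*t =-8*d^2 + 32*d - 4*t^3 + t^2*(3*d + 21) + t*(d^2 - 28*d + 91) - 24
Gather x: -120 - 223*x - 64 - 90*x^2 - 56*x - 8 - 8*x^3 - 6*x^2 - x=-8*x^3 - 96*x^2 - 280*x - 192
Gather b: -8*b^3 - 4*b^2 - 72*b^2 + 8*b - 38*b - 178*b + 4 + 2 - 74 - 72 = -8*b^3 - 76*b^2 - 208*b - 140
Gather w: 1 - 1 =0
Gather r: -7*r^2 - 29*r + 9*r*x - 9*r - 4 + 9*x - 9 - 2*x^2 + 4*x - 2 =-7*r^2 + r*(9*x - 38) - 2*x^2 + 13*x - 15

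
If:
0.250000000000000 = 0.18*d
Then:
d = 1.39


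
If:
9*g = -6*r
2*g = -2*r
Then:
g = 0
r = 0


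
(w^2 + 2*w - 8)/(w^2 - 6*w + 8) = (w + 4)/(w - 4)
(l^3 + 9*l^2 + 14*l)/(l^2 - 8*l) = (l^2 + 9*l + 14)/(l - 8)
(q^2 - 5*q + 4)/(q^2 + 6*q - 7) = (q - 4)/(q + 7)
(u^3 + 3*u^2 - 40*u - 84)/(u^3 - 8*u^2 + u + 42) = (u^2 + u - 42)/(u^2 - 10*u + 21)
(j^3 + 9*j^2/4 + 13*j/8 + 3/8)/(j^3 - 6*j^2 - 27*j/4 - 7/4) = (4*j^2 + 7*j + 3)/(2*(2*j^2 - 13*j - 7))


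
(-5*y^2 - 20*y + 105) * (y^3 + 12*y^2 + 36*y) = -5*y^5 - 80*y^4 - 315*y^3 + 540*y^2 + 3780*y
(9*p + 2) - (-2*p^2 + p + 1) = 2*p^2 + 8*p + 1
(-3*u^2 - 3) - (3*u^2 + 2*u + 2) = -6*u^2 - 2*u - 5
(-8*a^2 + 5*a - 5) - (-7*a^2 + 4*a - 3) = -a^2 + a - 2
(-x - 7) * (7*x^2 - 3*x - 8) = -7*x^3 - 46*x^2 + 29*x + 56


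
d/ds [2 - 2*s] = -2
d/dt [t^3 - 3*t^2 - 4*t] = 3*t^2 - 6*t - 4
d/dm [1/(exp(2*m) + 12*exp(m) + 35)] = 2*(-exp(m) - 6)*exp(m)/(exp(2*m) + 12*exp(m) + 35)^2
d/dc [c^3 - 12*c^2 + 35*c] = 3*c^2 - 24*c + 35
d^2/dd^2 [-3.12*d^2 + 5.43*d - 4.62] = -6.24000000000000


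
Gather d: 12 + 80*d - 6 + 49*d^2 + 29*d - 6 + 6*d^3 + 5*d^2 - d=6*d^3 + 54*d^2 + 108*d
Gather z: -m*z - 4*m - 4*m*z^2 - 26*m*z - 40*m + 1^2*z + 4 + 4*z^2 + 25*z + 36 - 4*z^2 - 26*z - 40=-4*m*z^2 - 27*m*z - 44*m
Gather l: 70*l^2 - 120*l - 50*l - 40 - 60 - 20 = 70*l^2 - 170*l - 120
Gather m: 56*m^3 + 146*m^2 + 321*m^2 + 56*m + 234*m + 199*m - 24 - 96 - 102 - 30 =56*m^3 + 467*m^2 + 489*m - 252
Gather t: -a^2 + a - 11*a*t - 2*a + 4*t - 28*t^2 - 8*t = -a^2 - a - 28*t^2 + t*(-11*a - 4)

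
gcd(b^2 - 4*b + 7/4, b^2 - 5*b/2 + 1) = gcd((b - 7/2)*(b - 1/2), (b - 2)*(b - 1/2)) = b - 1/2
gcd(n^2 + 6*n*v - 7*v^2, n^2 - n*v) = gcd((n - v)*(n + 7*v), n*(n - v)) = -n + v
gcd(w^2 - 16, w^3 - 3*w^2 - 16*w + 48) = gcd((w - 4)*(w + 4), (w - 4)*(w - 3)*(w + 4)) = w^2 - 16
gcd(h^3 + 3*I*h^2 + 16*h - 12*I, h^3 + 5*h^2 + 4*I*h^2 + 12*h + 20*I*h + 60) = h^2 + 4*I*h + 12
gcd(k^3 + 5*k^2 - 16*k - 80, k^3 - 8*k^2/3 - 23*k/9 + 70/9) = 1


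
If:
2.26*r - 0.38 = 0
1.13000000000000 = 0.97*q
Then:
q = 1.16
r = 0.17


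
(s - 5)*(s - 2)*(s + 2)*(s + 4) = s^4 - s^3 - 24*s^2 + 4*s + 80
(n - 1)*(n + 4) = n^2 + 3*n - 4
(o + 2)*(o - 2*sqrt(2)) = o^2 - 2*sqrt(2)*o + 2*o - 4*sqrt(2)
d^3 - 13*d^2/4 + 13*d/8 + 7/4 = (d - 2)*(d - 7/4)*(d + 1/2)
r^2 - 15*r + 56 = (r - 8)*(r - 7)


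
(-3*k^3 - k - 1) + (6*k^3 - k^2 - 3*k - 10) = 3*k^3 - k^2 - 4*k - 11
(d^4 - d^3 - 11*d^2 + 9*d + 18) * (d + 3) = d^5 + 2*d^4 - 14*d^3 - 24*d^2 + 45*d + 54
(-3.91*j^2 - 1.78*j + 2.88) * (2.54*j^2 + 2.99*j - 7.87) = -9.9314*j^4 - 16.2121*j^3 + 32.7647*j^2 + 22.6198*j - 22.6656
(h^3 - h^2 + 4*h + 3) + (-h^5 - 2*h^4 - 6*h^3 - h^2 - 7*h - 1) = -h^5 - 2*h^4 - 5*h^3 - 2*h^2 - 3*h + 2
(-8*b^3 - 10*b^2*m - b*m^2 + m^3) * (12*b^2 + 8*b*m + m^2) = -96*b^5 - 184*b^4*m - 100*b^3*m^2 - 6*b^2*m^3 + 7*b*m^4 + m^5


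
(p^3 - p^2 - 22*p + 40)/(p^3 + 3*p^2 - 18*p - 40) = (p - 2)/(p + 2)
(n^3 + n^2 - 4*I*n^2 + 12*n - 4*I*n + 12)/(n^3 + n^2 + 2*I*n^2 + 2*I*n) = (n - 6*I)/n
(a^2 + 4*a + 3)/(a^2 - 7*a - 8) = (a + 3)/(a - 8)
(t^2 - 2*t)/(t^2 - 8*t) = (t - 2)/(t - 8)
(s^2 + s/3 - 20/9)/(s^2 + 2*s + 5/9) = (3*s - 4)/(3*s + 1)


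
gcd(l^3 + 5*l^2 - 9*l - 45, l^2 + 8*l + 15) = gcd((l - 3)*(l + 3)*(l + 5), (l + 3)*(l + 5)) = l^2 + 8*l + 15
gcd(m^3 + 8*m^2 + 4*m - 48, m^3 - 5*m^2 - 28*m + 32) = m + 4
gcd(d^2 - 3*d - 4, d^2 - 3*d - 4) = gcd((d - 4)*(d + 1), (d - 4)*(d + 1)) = d^2 - 3*d - 4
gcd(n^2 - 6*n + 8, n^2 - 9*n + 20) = n - 4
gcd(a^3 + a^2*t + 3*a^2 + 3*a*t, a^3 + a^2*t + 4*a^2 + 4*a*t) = a^2 + a*t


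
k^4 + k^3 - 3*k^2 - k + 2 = (k - 1)^2*(k + 1)*(k + 2)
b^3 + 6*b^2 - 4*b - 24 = (b - 2)*(b + 2)*(b + 6)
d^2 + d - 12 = (d - 3)*(d + 4)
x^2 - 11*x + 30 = (x - 6)*(x - 5)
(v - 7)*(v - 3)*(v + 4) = v^3 - 6*v^2 - 19*v + 84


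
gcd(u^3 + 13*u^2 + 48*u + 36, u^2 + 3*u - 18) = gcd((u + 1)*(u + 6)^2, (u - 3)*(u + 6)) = u + 6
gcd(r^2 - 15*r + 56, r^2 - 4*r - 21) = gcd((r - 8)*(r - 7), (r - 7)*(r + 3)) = r - 7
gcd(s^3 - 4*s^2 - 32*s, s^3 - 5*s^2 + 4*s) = s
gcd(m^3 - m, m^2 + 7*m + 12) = 1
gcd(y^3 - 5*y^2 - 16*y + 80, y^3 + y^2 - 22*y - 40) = y^2 - y - 20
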